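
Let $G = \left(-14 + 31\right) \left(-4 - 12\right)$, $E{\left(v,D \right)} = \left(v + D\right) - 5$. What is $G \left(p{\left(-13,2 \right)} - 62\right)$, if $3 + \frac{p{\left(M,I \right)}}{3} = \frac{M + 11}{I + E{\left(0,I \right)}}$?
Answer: $17680$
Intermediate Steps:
$E{\left(v,D \right)} = -5 + D + v$ ($E{\left(v,D \right)} = \left(D + v\right) - 5 = -5 + D + v$)
$G = -272$ ($G = 17 \left(-16\right) = -272$)
$p{\left(M,I \right)} = -9 + \frac{3 \left(11 + M\right)}{-5 + 2 I}$ ($p{\left(M,I \right)} = -9 + 3 \frac{M + 11}{I + \left(-5 + I + 0\right)} = -9 + 3 \frac{11 + M}{I + \left(-5 + I\right)} = -9 + 3 \frac{11 + M}{-5 + 2 I} = -9 + \frac{3 \left(11 + M\right)}{-5 + 2 I}$)
$G \left(p{\left(-13,2 \right)} - 62\right) = - 272 \left(\frac{3 \left(26 - 13 - 12\right)}{-5 + 2 \cdot 2} - 62\right) = - 272 \left(\frac{3 \left(26 - 13 - 12\right)}{-5 + 4} - 62\right) = - 272 \left(3 \frac{1}{-1} \cdot 1 - 62\right) = - 272 \left(3 \left(-1\right) 1 - 62\right) = - 272 \left(-3 - 62\right) = \left(-272\right) \left(-65\right) = 17680$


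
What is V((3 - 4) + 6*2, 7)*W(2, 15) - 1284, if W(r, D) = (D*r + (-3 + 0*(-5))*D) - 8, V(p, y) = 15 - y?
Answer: -1468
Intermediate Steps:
W(r, D) = -8 - 3*D + D*r (W(r, D) = (D*r + (-3 + 0)*D) - 8 = (D*r - 3*D) - 8 = (-3*D + D*r) - 8 = -8 - 3*D + D*r)
V((3 - 4) + 6*2, 7)*W(2, 15) - 1284 = (15 - 1*7)*(-8 - 3*15 + 15*2) - 1284 = (15 - 7)*(-8 - 45 + 30) - 1284 = 8*(-23) - 1284 = -184 - 1284 = -1468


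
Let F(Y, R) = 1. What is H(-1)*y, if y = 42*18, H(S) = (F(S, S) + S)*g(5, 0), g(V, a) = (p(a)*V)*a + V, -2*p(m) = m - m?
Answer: 0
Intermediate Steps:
p(m) = 0 (p(m) = -(m - m)/2 = -1/2*0 = 0)
g(V, a) = V (g(V, a) = (0*V)*a + V = 0*a + V = 0 + V = V)
H(S) = 5 + 5*S (H(S) = (1 + S)*5 = 5 + 5*S)
y = 756
H(-1)*y = (5 + 5*(-1))*756 = (5 - 5)*756 = 0*756 = 0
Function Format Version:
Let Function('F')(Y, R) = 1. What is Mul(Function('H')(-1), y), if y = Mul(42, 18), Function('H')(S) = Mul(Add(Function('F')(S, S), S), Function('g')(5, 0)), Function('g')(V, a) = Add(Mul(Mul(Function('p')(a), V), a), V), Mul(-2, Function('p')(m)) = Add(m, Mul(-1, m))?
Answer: 0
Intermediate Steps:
Function('p')(m) = 0 (Function('p')(m) = Mul(Rational(-1, 2), Add(m, Mul(-1, m))) = Mul(Rational(-1, 2), 0) = 0)
Function('g')(V, a) = V (Function('g')(V, a) = Add(Mul(Mul(0, V), a), V) = Add(Mul(0, a), V) = Add(0, V) = V)
Function('H')(S) = Add(5, Mul(5, S)) (Function('H')(S) = Mul(Add(1, S), 5) = Add(5, Mul(5, S)))
y = 756
Mul(Function('H')(-1), y) = Mul(Add(5, Mul(5, -1)), 756) = Mul(Add(5, -5), 756) = Mul(0, 756) = 0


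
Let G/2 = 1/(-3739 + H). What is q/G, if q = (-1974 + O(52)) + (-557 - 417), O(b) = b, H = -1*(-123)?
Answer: 5235968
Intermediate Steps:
H = 123
q = -2896 (q = (-1974 + 52) + (-557 - 417) = -1922 - 974 = -2896)
G = -1/1808 (G = 2/(-3739 + 123) = 2/(-3616) = 2*(-1/3616) = -1/1808 ≈ -0.00055310)
q/G = -2896/(-1/1808) = -2896*(-1808) = 5235968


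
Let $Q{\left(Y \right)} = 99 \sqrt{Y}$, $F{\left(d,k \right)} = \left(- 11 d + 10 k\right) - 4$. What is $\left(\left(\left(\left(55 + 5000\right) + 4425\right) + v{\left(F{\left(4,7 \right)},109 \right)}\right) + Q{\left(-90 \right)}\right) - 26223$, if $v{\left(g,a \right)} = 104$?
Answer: $-16639 + 297 i \sqrt{10} \approx -16639.0 + 939.2 i$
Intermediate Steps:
$F{\left(d,k \right)} = -4 - 11 d + 10 k$
$\left(\left(\left(\left(55 + 5000\right) + 4425\right) + v{\left(F{\left(4,7 \right)},109 \right)}\right) + Q{\left(-90 \right)}\right) - 26223 = \left(\left(\left(\left(55 + 5000\right) + 4425\right) + 104\right) + 99 \sqrt{-90}\right) - 26223 = \left(\left(\left(5055 + 4425\right) + 104\right) + 99 \cdot 3 i \sqrt{10}\right) - 26223 = \left(\left(9480 + 104\right) + 297 i \sqrt{10}\right) - 26223 = \left(9584 + 297 i \sqrt{10}\right) - 26223 = -16639 + 297 i \sqrt{10}$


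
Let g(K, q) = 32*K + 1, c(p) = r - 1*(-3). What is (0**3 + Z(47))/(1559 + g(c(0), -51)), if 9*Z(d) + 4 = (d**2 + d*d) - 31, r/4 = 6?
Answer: 487/2424 ≈ 0.20091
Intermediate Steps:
r = 24 (r = 4*6 = 24)
Z(d) = -35/9 + 2*d**2/9 (Z(d) = -4/9 + ((d**2 + d*d) - 31)/9 = -4/9 + ((d**2 + d**2) - 31)/9 = -4/9 + (2*d**2 - 31)/9 = -4/9 + (-31 + 2*d**2)/9 = -4/9 + (-31/9 + 2*d**2/9) = -35/9 + 2*d**2/9)
c(p) = 27 (c(p) = 24 - 1*(-3) = 24 + 3 = 27)
g(K, q) = 1 + 32*K
(0**3 + Z(47))/(1559 + g(c(0), -51)) = (0**3 + (-35/9 + (2/9)*47**2))/(1559 + (1 + 32*27)) = (0 + (-35/9 + (2/9)*2209))/(1559 + (1 + 864)) = (0 + (-35/9 + 4418/9))/(1559 + 865) = (0 + 487)/2424 = 487*(1/2424) = 487/2424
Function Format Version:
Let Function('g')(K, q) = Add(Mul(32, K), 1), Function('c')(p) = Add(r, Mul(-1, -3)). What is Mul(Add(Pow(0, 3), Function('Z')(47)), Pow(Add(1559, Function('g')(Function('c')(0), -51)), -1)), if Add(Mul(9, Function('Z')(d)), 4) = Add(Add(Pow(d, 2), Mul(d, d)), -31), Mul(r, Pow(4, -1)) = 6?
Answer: Rational(487, 2424) ≈ 0.20091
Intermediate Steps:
r = 24 (r = Mul(4, 6) = 24)
Function('Z')(d) = Add(Rational(-35, 9), Mul(Rational(2, 9), Pow(d, 2))) (Function('Z')(d) = Add(Rational(-4, 9), Mul(Rational(1, 9), Add(Add(Pow(d, 2), Mul(d, d)), -31))) = Add(Rational(-4, 9), Mul(Rational(1, 9), Add(Add(Pow(d, 2), Pow(d, 2)), -31))) = Add(Rational(-4, 9), Mul(Rational(1, 9), Add(Mul(2, Pow(d, 2)), -31))) = Add(Rational(-4, 9), Mul(Rational(1, 9), Add(-31, Mul(2, Pow(d, 2))))) = Add(Rational(-4, 9), Add(Rational(-31, 9), Mul(Rational(2, 9), Pow(d, 2)))) = Add(Rational(-35, 9), Mul(Rational(2, 9), Pow(d, 2))))
Function('c')(p) = 27 (Function('c')(p) = Add(24, Mul(-1, -3)) = Add(24, 3) = 27)
Function('g')(K, q) = Add(1, Mul(32, K))
Mul(Add(Pow(0, 3), Function('Z')(47)), Pow(Add(1559, Function('g')(Function('c')(0), -51)), -1)) = Mul(Add(Pow(0, 3), Add(Rational(-35, 9), Mul(Rational(2, 9), Pow(47, 2)))), Pow(Add(1559, Add(1, Mul(32, 27))), -1)) = Mul(Add(0, Add(Rational(-35, 9), Mul(Rational(2, 9), 2209))), Pow(Add(1559, Add(1, 864)), -1)) = Mul(Add(0, Add(Rational(-35, 9), Rational(4418, 9))), Pow(Add(1559, 865), -1)) = Mul(Add(0, 487), Pow(2424, -1)) = Mul(487, Rational(1, 2424)) = Rational(487, 2424)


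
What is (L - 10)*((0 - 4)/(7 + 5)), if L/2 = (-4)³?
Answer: 46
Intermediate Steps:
L = -128 (L = 2*(-4)³ = 2*(-64) = -128)
(L - 10)*((0 - 4)/(7 + 5)) = (-128 - 10)*((0 - 4)/(7 + 5)) = -(-552)/12 = -138*(-⅓) = 46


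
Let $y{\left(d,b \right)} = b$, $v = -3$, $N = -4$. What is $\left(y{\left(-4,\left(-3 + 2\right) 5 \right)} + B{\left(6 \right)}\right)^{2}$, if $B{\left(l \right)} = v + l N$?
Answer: $1024$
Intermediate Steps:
$B{\left(l \right)} = -3 - 4 l$ ($B{\left(l \right)} = -3 + l \left(-4\right) = -3 - 4 l$)
$\left(y{\left(-4,\left(-3 + 2\right) 5 \right)} + B{\left(6 \right)}\right)^{2} = \left(\left(-3 + 2\right) 5 - 27\right)^{2} = \left(\left(-1\right) 5 - 27\right)^{2} = \left(-5 - 27\right)^{2} = \left(-32\right)^{2} = 1024$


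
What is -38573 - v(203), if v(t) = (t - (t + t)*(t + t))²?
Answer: -27104063262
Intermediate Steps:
v(t) = (t - 4*t²)² (v(t) = (t - 2*t*2*t)² = (t - 4*t²)²)
-38573 - v(203) = -38573 - 203²*(-1 + 4*203)² = -38573 - 41209*(-1 + 812)² = -38573 - 41209*811² = -38573 - 41209*657721 = -38573 - 1*27104024689 = -38573 - 27104024689 = -27104063262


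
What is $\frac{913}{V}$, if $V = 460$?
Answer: $\frac{913}{460} \approx 1.9848$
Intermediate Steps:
$\frac{913}{V} = \frac{913}{460}$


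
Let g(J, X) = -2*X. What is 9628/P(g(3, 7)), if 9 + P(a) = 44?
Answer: 9628/35 ≈ 275.09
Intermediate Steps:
P(a) = 35 (P(a) = -9 + 44 = 35)
9628/P(g(3, 7)) = 9628/35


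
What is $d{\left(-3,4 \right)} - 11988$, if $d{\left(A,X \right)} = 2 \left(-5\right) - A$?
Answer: $-11995$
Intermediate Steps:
$d{\left(A,X \right)} = -10 - A$
$d{\left(-3,4 \right)} - 11988 = \left(-10 - -3\right) - 11988 = \left(-10 + 3\right) - 11988 = -7 - 11988 = -11995$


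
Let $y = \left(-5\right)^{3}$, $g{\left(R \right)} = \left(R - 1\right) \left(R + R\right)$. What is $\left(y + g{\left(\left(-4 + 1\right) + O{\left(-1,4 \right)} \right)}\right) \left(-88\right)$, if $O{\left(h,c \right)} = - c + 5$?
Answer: $9944$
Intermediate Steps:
$O{\left(h,c \right)} = 5 - c$
$g{\left(R \right)} = 2 R \left(-1 + R\right)$ ($g{\left(R \right)} = \left(-1 + R\right) 2 R = 2 R \left(-1 + R\right)$)
$y = -125$
$\left(y + g{\left(\left(-4 + 1\right) + O{\left(-1,4 \right)} \right)}\right) \left(-88\right) = \left(-125 + 2 \left(\left(-4 + 1\right) + \left(5 - 4\right)\right) \left(-1 + \left(\left(-4 + 1\right) + \left(5 - 4\right)\right)\right)\right) \left(-88\right) = \left(-125 + 2 \left(-3 + \left(5 - 4\right)\right) \left(-1 + \left(-3 + \left(5 - 4\right)\right)\right)\right) \left(-88\right) = \left(-125 + 2 \left(-3 + 1\right) \left(-1 + \left(-3 + 1\right)\right)\right) \left(-88\right) = \left(-125 + 2 \left(-2\right) \left(-1 - 2\right)\right) \left(-88\right) = \left(-125 + 2 \left(-2\right) \left(-3\right)\right) \left(-88\right) = \left(-125 + 12\right) \left(-88\right) = \left(-113\right) \left(-88\right) = 9944$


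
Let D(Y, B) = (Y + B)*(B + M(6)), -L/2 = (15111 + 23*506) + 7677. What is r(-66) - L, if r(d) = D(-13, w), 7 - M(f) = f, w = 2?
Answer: 68819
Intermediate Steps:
M(f) = 7 - f
L = -68852 (L = -2*((15111 + 23*506) + 7677) = -2*((15111 + 11638) + 7677) = -2*(26749 + 7677) = -2*34426 = -68852)
D(Y, B) = (1 + B)*(B + Y) (D(Y, B) = (Y + B)*(B + (7 - 1*6)) = (B + Y)*(B + (7 - 6)) = (B + Y)*(B + 1) = (B + Y)*(1 + B) = (1 + B)*(B + Y))
r(d) = -33 (r(d) = 2 - 13 + 2² + 2*(-13) = 2 - 13 + 4 - 26 = -33)
r(-66) - L = -33 - 1*(-68852) = -33 + 68852 = 68819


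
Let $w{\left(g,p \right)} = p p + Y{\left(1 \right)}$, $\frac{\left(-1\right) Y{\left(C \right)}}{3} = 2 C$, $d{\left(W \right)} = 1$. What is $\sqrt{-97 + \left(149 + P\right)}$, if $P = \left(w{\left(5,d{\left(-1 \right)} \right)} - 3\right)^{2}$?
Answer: $2 \sqrt{29} \approx 10.77$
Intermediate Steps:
$Y{\left(C \right)} = - 6 C$ ($Y{\left(C \right)} = - 3 \cdot 2 C = - 6 C$)
$w{\left(g,p \right)} = -6 + p^{2}$ ($w{\left(g,p \right)} = p p - 6 = p^{2} - 6 = -6 + p^{2}$)
$P = 64$ ($P = \left(\left(-6 + 1^{2}\right) - 3\right)^{2} = \left(\left(-6 + 1\right) - 3\right)^{2} = \left(-5 - 3\right)^{2} = \left(-8\right)^{2} = 64$)
$\sqrt{-97 + \left(149 + P\right)} = \sqrt{-97 + \left(149 + 64\right)} = \sqrt{-97 + 213} = \sqrt{116} = 2 \sqrt{29}$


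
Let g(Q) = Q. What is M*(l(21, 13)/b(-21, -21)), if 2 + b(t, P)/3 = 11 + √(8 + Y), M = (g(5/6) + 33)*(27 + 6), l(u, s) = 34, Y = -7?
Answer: 37961/30 ≈ 1265.4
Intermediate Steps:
M = 2233/2 (M = (5/6 + 33)*(27 + 6) = (5*(⅙) + 33)*33 = (⅚ + 33)*33 = (203/6)*33 = 2233/2 ≈ 1116.5)
b(t, P) = 30 (b(t, P) = -6 + 3*(11 + √(8 - 7)) = -6 + 3*(11 + √1) = -6 + 3*(11 + 1) = -6 + 3*12 = -6 + 36 = 30)
M*(l(21, 13)/b(-21, -21)) = 2233*(34/30)/2 = 2233*(34*(1/30))/2 = (2233/2)*(17/15) = 37961/30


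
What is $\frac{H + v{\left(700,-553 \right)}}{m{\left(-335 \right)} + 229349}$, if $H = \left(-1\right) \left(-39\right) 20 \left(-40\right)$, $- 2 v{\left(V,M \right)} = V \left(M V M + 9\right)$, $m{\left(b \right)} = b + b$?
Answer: $- \frac{74923239350}{228679} \approx -3.2764 \cdot 10^{5}$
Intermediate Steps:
$m{\left(b \right)} = 2 b$
$v{\left(V,M \right)} = - \frac{V \left(9 + V M^{2}\right)}{2}$ ($v{\left(V,M \right)} = - \frac{V \left(M V M + 9\right)}{2} = - \frac{V \left(V M^{2} + 9\right)}{2} = - \frac{V \left(9 + V M^{2}\right)}{2}$)
$H = -31200$ ($H = 39 \cdot 20 \left(-40\right) = 780 \left(-40\right) = -31200$)
$\frac{H + v{\left(700,-553 \right)}}{m{\left(-335 \right)} + 229349} = \frac{-31200 - 350 \left(9 + 700 \left(-553\right)^{2}\right)}{2 \left(-335\right) + 229349} = \frac{-31200 - 350 \left(9 + 700 \cdot 305809\right)}{-670 + 229349} = \frac{-31200 - 350 \left(9 + 214066300\right)}{228679} = \left(-31200 - 350 \cdot 214066309\right) \frac{1}{228679} = \left(-31200 - 74923208150\right) \frac{1}{228679} = \left(-74923239350\right) \frac{1}{228679} = - \frac{74923239350}{228679}$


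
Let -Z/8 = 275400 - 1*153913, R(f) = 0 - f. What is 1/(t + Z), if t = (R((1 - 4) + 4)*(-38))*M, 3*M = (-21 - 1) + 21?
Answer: -3/2915726 ≈ -1.0289e-6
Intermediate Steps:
M = -⅓ (M = ((-21 - 1) + 21)/3 = (-22 + 21)/3 = (⅓)*(-1) = -⅓ ≈ -0.33333)
R(f) = -f
Z = -971896 (Z = -8*(275400 - 1*153913) = -8*(275400 - 153913) = -8*121487 = -971896)
t = -38/3 (t = (-((1 - 4) + 4)*(-38))*(-⅓) = (-(-3 + 4)*(-38))*(-⅓) = (-1*1*(-38))*(-⅓) = -1*(-38)*(-⅓) = 38*(-⅓) = -38/3 ≈ -12.667)
1/(t + Z) = 1/(-38/3 - 971896) = 1/(-2915726/3) = -3/2915726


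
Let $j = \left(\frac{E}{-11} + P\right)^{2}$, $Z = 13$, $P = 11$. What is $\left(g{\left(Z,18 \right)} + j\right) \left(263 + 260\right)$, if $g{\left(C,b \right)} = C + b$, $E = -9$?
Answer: $\frac{10800473}{121} \approx 89260.0$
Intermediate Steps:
$j = \frac{16900}{121}$ ($j = \left(- \frac{9}{-11} + 11\right)^{2} = \left(\left(-9\right) \left(- \frac{1}{11}\right) + 11\right)^{2} = \left(\frac{9}{11} + 11\right)^{2} = \left(\frac{130}{11}\right)^{2} = \frac{16900}{121} \approx 139.67$)
$\left(g{\left(Z,18 \right)} + j\right) \left(263 + 260\right) = \left(\left(13 + 18\right) + \frac{16900}{121}\right) \left(263 + 260\right) = \left(31 + \frac{16900}{121}\right) 523 = \frac{20651}{121} \cdot 523 = \frac{10800473}{121}$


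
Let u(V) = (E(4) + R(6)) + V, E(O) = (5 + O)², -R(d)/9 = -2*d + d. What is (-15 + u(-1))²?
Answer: 14161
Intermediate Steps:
R(d) = 9*d (R(d) = -9*(-2*d + d) = -(-9)*d = 9*d)
u(V) = 135 + V (u(V) = ((5 + 4)² + 9*6) + V = (9² + 54) + V = (81 + 54) + V = 135 + V)
(-15 + u(-1))² = (-15 + (135 - 1))² = (-15 + 134)² = 119² = 14161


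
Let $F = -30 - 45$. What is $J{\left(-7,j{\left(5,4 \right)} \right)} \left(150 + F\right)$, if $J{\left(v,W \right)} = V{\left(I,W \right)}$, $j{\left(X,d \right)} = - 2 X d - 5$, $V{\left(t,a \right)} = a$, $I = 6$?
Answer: $-3375$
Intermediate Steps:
$j{\left(X,d \right)} = -5 - 2 X d$ ($j{\left(X,d \right)} = - 2 X d - 5 = -5 - 2 X d$)
$J{\left(v,W \right)} = W$
$F = -75$
$J{\left(-7,j{\left(5,4 \right)} \right)} \left(150 + F\right) = \left(-5 - 10 \cdot 4\right) \left(150 - 75\right) = \left(-5 - 40\right) 75 = \left(-45\right) 75 = -3375$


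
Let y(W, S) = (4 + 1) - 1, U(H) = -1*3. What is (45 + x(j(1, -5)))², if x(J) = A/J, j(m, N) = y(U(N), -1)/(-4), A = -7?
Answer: 2704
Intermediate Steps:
U(H) = -3
y(W, S) = 4 (y(W, S) = 5 - 1 = 4)
j(m, N) = -1 (j(m, N) = 4/(-4) = 4*(-¼) = -1)
x(J) = -7/J
(45 + x(j(1, -5)))² = (45 - 7/(-1))² = (45 - 7*(-1))² = (45 + 7)² = 52² = 2704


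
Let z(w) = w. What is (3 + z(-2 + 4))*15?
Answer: 75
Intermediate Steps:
(3 + z(-2 + 4))*15 = (3 + (-2 + 4))*15 = (3 + 2)*15 = 5*15 = 75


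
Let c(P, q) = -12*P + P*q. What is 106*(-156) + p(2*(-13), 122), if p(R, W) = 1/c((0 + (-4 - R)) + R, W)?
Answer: -7275841/440 ≈ -16536.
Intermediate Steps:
p(R, W) = 1/(48 - 4*W) (p(R, W) = 1/(((0 + (-4 - R)) + R)*(-12 + W)) = 1/(((-4 - R) + R)*(-12 + W)) = 1/(-4*(-12 + W)) = 1/(48 - 4*W))
106*(-156) + p(2*(-13), 122) = 106*(-156) + 1/(4*(12 - 1*122)) = -16536 + 1/(4*(12 - 122)) = -16536 + (¼)/(-110) = -16536 + (¼)*(-1/110) = -16536 - 1/440 = -7275841/440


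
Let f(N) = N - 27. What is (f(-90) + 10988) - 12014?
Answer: -1143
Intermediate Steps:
f(N) = -27 + N
(f(-90) + 10988) - 12014 = ((-27 - 90) + 10988) - 12014 = (-117 + 10988) - 12014 = 10871 - 12014 = -1143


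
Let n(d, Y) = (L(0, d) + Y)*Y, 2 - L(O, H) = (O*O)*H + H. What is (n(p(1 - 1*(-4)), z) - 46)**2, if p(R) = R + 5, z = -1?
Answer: 1369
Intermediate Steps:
p(R) = 5 + R
L(O, H) = 2 - H - H*O**2 (L(O, H) = 2 - ((O*O)*H + H) = 2 - (O**2*H + H) = 2 - (H*O**2 + H) = 2 - (H + H*O**2) = 2 + (-H - H*O**2) = 2 - H - H*O**2)
n(d, Y) = Y*(2 + Y - d) (n(d, Y) = ((2 - d - 1*d*0**2) + Y)*Y = ((2 - d - 1*d*0) + Y)*Y = ((2 - d + 0) + Y)*Y = ((2 - d) + Y)*Y = (2 + Y - d)*Y = Y*(2 + Y - d))
(n(p(1 - 1*(-4)), z) - 46)**2 = (-(2 - 1 - (5 + (1 - 1*(-4)))) - 46)**2 = (-(2 - 1 - (5 + (1 + 4))) - 46)**2 = (-(2 - 1 - (5 + 5)) - 46)**2 = (-(2 - 1 - 1*10) - 46)**2 = (-(2 - 1 - 10) - 46)**2 = (-1*(-9) - 46)**2 = (9 - 46)**2 = (-37)**2 = 1369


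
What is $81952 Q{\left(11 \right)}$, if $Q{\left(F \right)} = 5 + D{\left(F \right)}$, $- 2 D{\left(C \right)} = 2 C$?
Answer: $-491712$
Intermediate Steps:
$D{\left(C \right)} = - C$ ($D{\left(C \right)} = - \frac{2 C}{2} = - C$)
$Q{\left(F \right)} = 5 - F$
$81952 Q{\left(11 \right)} = 81952 \left(5 - 11\right) = 81952 \left(-6\right) = -491712$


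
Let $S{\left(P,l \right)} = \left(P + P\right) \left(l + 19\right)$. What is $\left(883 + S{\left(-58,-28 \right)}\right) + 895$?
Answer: $2822$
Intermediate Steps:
$S{\left(P,l \right)} = 2 P \left(19 + l\right)$
$\left(883 + S{\left(-58,-28 \right)}\right) + 895 = \left(883 + 2 \left(-58\right) \left(19 - 28\right)\right) + 895 = \left(883 + 2 \left(-58\right) \left(-9\right)\right) + 895 = \left(883 + 1044\right) + 895 = 1927 + 895 = 2822$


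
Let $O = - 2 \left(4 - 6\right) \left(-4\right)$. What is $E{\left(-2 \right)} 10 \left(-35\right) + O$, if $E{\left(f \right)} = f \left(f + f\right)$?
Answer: $-2816$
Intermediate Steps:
$E{\left(f \right)} = 2 f^{2}$ ($E{\left(f \right)} = f 2 f = 2 f^{2}$)
$O = -16$ ($O = - 2 \left(4 - 6\right) \left(-4\right) = \left(-2\right) \left(-2\right) \left(-4\right) = 4 \left(-4\right) = -16$)
$E{\left(-2 \right)} 10 \left(-35\right) + O = 2 \left(-2\right)^{2} \cdot 10 \left(-35\right) - 16 = 2 \cdot 4 \cdot 10 \left(-35\right) - 16 = 8 \cdot 10 \left(-35\right) - 16 = 80 \left(-35\right) - 16 = -2800 - 16 = -2816$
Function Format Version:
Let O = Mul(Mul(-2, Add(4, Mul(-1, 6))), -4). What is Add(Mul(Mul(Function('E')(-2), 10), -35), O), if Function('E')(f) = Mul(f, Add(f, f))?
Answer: -2816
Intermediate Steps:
Function('E')(f) = Mul(2, Pow(f, 2)) (Function('E')(f) = Mul(f, Mul(2, f)) = Mul(2, Pow(f, 2)))
O = -16 (O = Mul(Mul(-2, Add(4, -6)), -4) = Mul(Mul(-2, -2), -4) = Mul(4, -4) = -16)
Add(Mul(Mul(Function('E')(-2), 10), -35), O) = Add(Mul(Mul(Mul(2, Pow(-2, 2)), 10), -35), -16) = Add(Mul(Mul(Mul(2, 4), 10), -35), -16) = Add(Mul(Mul(8, 10), -35), -16) = Add(Mul(80, -35), -16) = Add(-2800, -16) = -2816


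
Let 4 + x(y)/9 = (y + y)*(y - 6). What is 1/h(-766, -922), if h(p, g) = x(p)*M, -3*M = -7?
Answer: 1/24836700 ≈ 4.0263e-8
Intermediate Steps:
M = 7/3 (M = -1/3*(-7) = 7/3 ≈ 2.3333)
x(y) = -36 + 18*y*(-6 + y) (x(y) = -36 + 9*((y + y)*(y - 6)) = -36 + 9*((2*y)*(-6 + y)) = -36 + 9*(2*y*(-6 + y)) = -36 + 18*y*(-6 + y))
h(p, g) = -84 - 252*p + 42*p**2 (h(p, g) = (-36 - 108*p + 18*p**2)*(7/3) = -84 - 252*p + 42*p**2)
1/h(-766, -922) = 1/(-84 - 252*(-766) + 42*(-766)**2) = 1/(-84 + 193032 + 42*586756) = 1/(-84 + 193032 + 24643752) = 1/24836700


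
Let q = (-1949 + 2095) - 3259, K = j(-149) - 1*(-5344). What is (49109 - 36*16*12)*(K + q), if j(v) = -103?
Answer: 89795216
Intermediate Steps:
K = 5241 (K = -103 - 1*(-5344) = -103 + 5344 = 5241)
q = -3113 (q = 146 - 3259 = -3113)
(49109 - 36*16*12)*(K + q) = (49109 - 36*16*12)*(5241 - 3113) = (49109 - 576*12)*2128 = (49109 - 6912)*2128 = 42197*2128 = 89795216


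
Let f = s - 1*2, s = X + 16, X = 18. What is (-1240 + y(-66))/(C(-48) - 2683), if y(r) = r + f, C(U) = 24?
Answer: 1274/2659 ≈ 0.47913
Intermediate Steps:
s = 34 (s = 18 + 16 = 34)
f = 32 (f = 34 - 1*2 = 34 - 2 = 32)
y(r) = 32 + r (y(r) = r + 32 = 32 + r)
(-1240 + y(-66))/(C(-48) - 2683) = (-1240 + (32 - 66))/(24 - 2683) = (-1240 - 34)/(-2659) = -1274*(-1/2659) = 1274/2659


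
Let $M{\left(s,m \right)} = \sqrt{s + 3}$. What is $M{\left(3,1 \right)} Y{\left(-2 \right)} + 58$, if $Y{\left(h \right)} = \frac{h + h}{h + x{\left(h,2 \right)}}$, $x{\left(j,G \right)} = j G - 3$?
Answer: $58 + \frac{4 \sqrt{6}}{9} \approx 59.089$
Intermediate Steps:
$x{\left(j,G \right)} = -3 + G j$ ($x{\left(j,G \right)} = G j - 3 = -3 + G j$)
$Y{\left(h \right)} = \frac{2 h}{-3 + 3 h}$ ($Y{\left(h \right)} = \frac{h + h}{h + \left(-3 + 2 h\right)} = \frac{2 h}{-3 + 3 h}$)
$M{\left(s,m \right)} = \sqrt{3 + s}$
$M{\left(3,1 \right)} Y{\left(-2 \right)} + 58 = \sqrt{3 + 3} \cdot \frac{2}{3} \left(-2\right) \frac{1}{-1 - 2} + 58 = \sqrt{6} \cdot \frac{2}{3} \left(-2\right) \frac{1}{-3} + 58 = \sqrt{6} \cdot \frac{2}{3} \left(-2\right) \left(- \frac{1}{3}\right) + 58 = \sqrt{6} \cdot \frac{4}{9} + 58 = \frac{4 \sqrt{6}}{9} + 58 = 58 + \frac{4 \sqrt{6}}{9}$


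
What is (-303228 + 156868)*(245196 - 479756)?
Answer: 34330201600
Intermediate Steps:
(-303228 + 156868)*(245196 - 479756) = -146360*(-234560) = 34330201600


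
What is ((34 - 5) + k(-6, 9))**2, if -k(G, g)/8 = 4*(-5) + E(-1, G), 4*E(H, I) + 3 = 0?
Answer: 38025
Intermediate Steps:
E(H, I) = -3/4 (E(H, I) = -3/4 + (1/4)*0 = -3/4 + 0 = -3/4)
k(G, g) = 166 (k(G, g) = -8*(4*(-5) - 3/4) = -8*(-20 - 3/4) = -8*(-83/4) = 166)
((34 - 5) + k(-6, 9))**2 = ((34 - 5) + 166)**2 = (29 + 166)**2 = 195**2 = 38025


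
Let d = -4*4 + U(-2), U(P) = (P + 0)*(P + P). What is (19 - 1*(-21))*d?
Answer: -320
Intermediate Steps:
U(P) = 2*P² (U(P) = P*(2*P) = 2*P²)
d = -8 (d = -4*4 + 2*(-2)² = -16 + 2*4 = -16 + 8 = -8)
(19 - 1*(-21))*d = (19 - 1*(-21))*(-8) = (19 + 21)*(-8) = 40*(-8) = -320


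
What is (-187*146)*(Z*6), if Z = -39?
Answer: 6388668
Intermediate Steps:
(-187*146)*(Z*6) = (-187*146)*(-39*6) = -27302*(-234) = 6388668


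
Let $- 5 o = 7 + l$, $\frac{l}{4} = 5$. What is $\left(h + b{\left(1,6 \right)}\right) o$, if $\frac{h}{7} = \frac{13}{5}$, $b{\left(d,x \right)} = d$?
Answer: $- \frac{2592}{25} \approx -103.68$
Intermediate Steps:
$l = 20$ ($l = 4 \cdot 5 = 20$)
$h = \frac{91}{5}$ ($h = 7 \cdot \frac{13}{5} = \frac{91}{5} \approx 18.2$)
$o = - \frac{27}{5}$ ($o = - \frac{7 + 20}{5} = \left(- \frac{1}{5}\right) 27 = - \frac{27}{5} \approx -5.4$)
$\left(h + b{\left(1,6 \right)}\right) o = \left(\frac{91}{5} + 1\right) \left(- \frac{27}{5}\right) = \frac{96}{5} \left(- \frac{27}{5}\right) = - \frac{2592}{25}$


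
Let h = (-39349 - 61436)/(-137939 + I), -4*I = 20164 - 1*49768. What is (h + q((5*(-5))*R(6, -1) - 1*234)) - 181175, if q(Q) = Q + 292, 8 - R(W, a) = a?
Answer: -23671921211/130538 ≈ -1.8134e+5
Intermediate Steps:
I = 7401 (I = -(20164 - 1*49768)/4 = -(20164 - 49768)/4 = -¼*(-29604) = 7401)
R(W, a) = 8 - a
h = 100785/130538 (h = (-39349 - 61436)/(-137939 + 7401) = -100785/(-130538) = -100785*(-1/130538) = 100785/130538 ≈ 0.77207)
q(Q) = 292 + Q
(h + q((5*(-5))*R(6, -1) - 1*234)) - 181175 = (100785/130538 + (292 + ((5*(-5))*(8 - 1*(-1)) - 1*234))) - 181175 = (100785/130538 + (292 + (-25*(8 + 1) - 234))) - 181175 = (100785/130538 + (292 + (-25*9 - 234))) - 181175 = (100785/130538 + (292 + (-225 - 234))) - 181175 = (100785/130538 + (292 - 459)) - 181175 = (100785/130538 - 167) - 181175 = -21699061/130538 - 181175 = -23671921211/130538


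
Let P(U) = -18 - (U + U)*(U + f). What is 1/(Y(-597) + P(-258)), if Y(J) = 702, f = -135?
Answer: -1/202104 ≈ -4.9479e-6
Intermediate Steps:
P(U) = -18 - 2*U*(-135 + U) (P(U) = -18 - (U + U)*(U - 135) = -18 - 2*U*(-135 + U))
1/(Y(-597) + P(-258)) = 1/(702 + (-18 - 2*(-258)² + 270*(-258))) = 1/(702 + (-18 - 2*66564 - 69660)) = 1/(702 + (-18 - 133128 - 69660)) = 1/(702 - 202806) = 1/(-202104) = -1/202104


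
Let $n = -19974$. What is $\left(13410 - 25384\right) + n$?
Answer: $-31948$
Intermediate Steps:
$\left(13410 - 25384\right) + n = \left(13410 - 25384\right) - 19974 = -11974 - 19974 = -31948$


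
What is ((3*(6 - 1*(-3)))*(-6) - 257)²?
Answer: 175561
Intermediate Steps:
((3*(6 - 1*(-3)))*(-6) - 257)² = ((3*(6 + 3))*(-6) - 257)² = ((3*9)*(-6) - 257)² = (27*(-6) - 257)² = (-162 - 257)² = (-419)² = 175561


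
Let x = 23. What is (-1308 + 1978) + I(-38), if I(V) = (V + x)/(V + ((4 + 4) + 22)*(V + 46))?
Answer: 135325/202 ≈ 669.93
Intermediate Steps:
I(V) = (23 + V)/(1380 + 31*V) (I(V) = (V + 23)/(V + ((4 + 4) + 22)*(V + 46)) = (23 + V)/(V + (8 + 22)*(46 + V)) = (23 + V)/(V + 30*(46 + V)) = (23 + V)/(V + (1380 + 30*V)) = (23 + V)/(1380 + 31*V))
(-1308 + 1978) + I(-38) = (-1308 + 1978) + (23 - 38)/(1380 + 31*(-38)) = 670 - 15/(1380 - 1178) = 670 - 15/202 = 135325/202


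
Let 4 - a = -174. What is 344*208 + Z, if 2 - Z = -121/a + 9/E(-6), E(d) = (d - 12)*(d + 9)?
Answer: 19105144/267 ≈ 71555.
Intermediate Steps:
a = 178 (a = 4 - 1*(-174) = 4 + 174 = 178)
E(d) = (-12 + d)*(9 + d)
Z = 760/267 (Z = 2 - (-121/178 + 9/(-108 + (-6)² - 3*(-6))) = 2 - (-121*1/178 + 9/(-108 + 36 + 18)) = 2 - (-121/178 + 9/(-54)) = 2 - (-121/178 + 9*(-1/54)) = 2 - (-121/178 - ⅙) = 2 - 1*(-226/267) = 2 + 226/267 = 760/267 ≈ 2.8464)
344*208 + Z = 344*208 + 760/267 = 71552 + 760/267 = 19105144/267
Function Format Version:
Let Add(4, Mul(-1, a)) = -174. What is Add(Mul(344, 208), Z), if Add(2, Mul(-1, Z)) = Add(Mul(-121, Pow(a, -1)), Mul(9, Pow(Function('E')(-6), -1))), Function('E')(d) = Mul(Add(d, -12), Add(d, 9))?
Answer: Rational(19105144, 267) ≈ 71555.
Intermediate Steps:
a = 178 (a = Add(4, Mul(-1, -174)) = Add(4, 174) = 178)
Function('E')(d) = Mul(Add(-12, d), Add(9, d))
Z = Rational(760, 267) (Z = Add(2, Mul(-1, Add(Mul(-121, Pow(178, -1)), Mul(9, Pow(Add(-108, Pow(-6, 2), Mul(-3, -6)), -1))))) = Add(2, Mul(-1, Add(Mul(-121, Rational(1, 178)), Mul(9, Pow(Add(-108, 36, 18), -1))))) = Add(2, Mul(-1, Add(Rational(-121, 178), Mul(9, Pow(-54, -1))))) = Add(2, Mul(-1, Add(Rational(-121, 178), Mul(9, Rational(-1, 54))))) = Add(2, Mul(-1, Add(Rational(-121, 178), Rational(-1, 6)))) = Add(2, Mul(-1, Rational(-226, 267))) = Add(2, Rational(226, 267)) = Rational(760, 267) ≈ 2.8464)
Add(Mul(344, 208), Z) = Add(Mul(344, 208), Rational(760, 267)) = Add(71552, Rational(760, 267)) = Rational(19105144, 267)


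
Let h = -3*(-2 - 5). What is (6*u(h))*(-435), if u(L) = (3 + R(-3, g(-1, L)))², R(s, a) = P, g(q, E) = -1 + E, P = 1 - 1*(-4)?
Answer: -167040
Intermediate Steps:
P = 5 (P = 1 + 4 = 5)
h = 21 (h = -3*(-7) = 21)
R(s, a) = 5
u(L) = 64 (u(L) = (3 + 5)² = 8² = 64)
(6*u(h))*(-435) = (6*64)*(-435) = 384*(-435) = -167040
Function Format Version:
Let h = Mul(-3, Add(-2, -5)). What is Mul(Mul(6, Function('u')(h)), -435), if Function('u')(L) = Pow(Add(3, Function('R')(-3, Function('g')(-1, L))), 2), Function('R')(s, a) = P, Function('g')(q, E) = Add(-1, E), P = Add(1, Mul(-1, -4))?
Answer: -167040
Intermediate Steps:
P = 5 (P = Add(1, 4) = 5)
h = 21 (h = Mul(-3, -7) = 21)
Function('R')(s, a) = 5
Function('u')(L) = 64 (Function('u')(L) = Pow(Add(3, 5), 2) = Pow(8, 2) = 64)
Mul(Mul(6, Function('u')(h)), -435) = Mul(Mul(6, 64), -435) = Mul(384, -435) = -167040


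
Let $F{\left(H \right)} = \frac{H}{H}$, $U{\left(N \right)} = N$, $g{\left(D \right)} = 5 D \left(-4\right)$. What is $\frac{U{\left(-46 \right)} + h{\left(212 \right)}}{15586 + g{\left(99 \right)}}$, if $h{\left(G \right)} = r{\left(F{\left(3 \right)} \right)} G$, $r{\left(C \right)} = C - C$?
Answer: $- \frac{23}{6803} \approx -0.0033809$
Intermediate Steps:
$g{\left(D \right)} = - 20 D$
$F{\left(H \right)} = 1$
$r{\left(C \right)} = 0$
$h{\left(G \right)} = 0$ ($h{\left(G \right)} = 0 G = 0$)
$\frac{U{\left(-46 \right)} + h{\left(212 \right)}}{15586 + g{\left(99 \right)}} = \frac{-46 + 0}{15586 - 1980} = - \frac{46}{15586 - 1980} = - \frac{46}{13606} = \left(-46\right) \frac{1}{13606} = - \frac{23}{6803}$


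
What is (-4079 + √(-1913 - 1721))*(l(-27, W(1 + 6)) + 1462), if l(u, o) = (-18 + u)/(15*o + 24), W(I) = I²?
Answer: -1508703809/253 + 369871*I*√3634/253 ≈ -5.9633e+6 + 88130.0*I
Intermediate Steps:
l(u, o) = (-18 + u)/(24 + 15*o)
(-4079 + √(-1913 - 1721))*(l(-27, W(1 + 6)) + 1462) = (-4079 + √(-1913 - 1721))*((-18 - 27)/(3*(8 + 5*(1 + 6)²)) + 1462) = (-4079 + √(-3634))*((⅓)*(-45)/(8 + 5*7²) + 1462) = (-4079 + I*√3634)*((⅓)*(-45)/(8 + 5*49) + 1462) = (-4079 + I*√3634)*((⅓)*(-45)/(8 + 245) + 1462) = (-4079 + I*√3634)*((⅓)*(-45)/253 + 1462) = (-4079 + I*√3634)*((⅓)*(1/253)*(-45) + 1462) = (-4079 + I*√3634)*(-15/253 + 1462) = (-4079 + I*√3634)*(369871/253) = -1508703809/253 + 369871*I*√3634/253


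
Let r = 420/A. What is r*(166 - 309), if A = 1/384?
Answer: -23063040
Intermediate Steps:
A = 1/384 ≈ 0.0026042
r = 161280 (r = 420/(1/384) = 420*384 = 161280)
r*(166 - 309) = 161280*(166 - 309) = 161280*(-143) = -23063040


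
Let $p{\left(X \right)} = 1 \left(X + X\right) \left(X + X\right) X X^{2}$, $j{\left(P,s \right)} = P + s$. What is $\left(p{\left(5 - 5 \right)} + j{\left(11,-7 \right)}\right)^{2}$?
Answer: $16$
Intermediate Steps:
$p{\left(X \right)} = 4 X^{5}$ ($p{\left(X \right)} = 1 \cdot 2 X 2 X X^{3} = 1 \cdot 4 X^{2} X^{3} = 4 X^{2} X^{3} = 4 X^{5}$)
$\left(p{\left(5 - 5 \right)} + j{\left(11,-7 \right)}\right)^{2} = \left(4 \left(5 - 5\right)^{5} + \left(11 - 7\right)\right)^{2} = \left(4 \left(5 - 5\right)^{5} + 4\right)^{2} = \left(4 \cdot 0^{5} + 4\right)^{2} = \left(4 \cdot 0 + 4\right)^{2} = \left(0 + 4\right)^{2} = 4^{2} = 16$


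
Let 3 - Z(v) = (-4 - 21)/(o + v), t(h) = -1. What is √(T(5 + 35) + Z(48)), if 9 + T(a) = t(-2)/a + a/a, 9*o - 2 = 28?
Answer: 3*I*√1195810/1540 ≈ 2.1303*I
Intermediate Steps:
o = 10/3 (o = 2/9 + (⅑)*28 = 2/9 + 28/9 = 10/3 ≈ 3.3333)
Z(v) = 3 + 25/(10/3 + v) (Z(v) = 3 - (-4 - 21)/(10/3 + v) = 3 - (-25)/(10/3 + v) = 3 + 25/(10/3 + v))
T(a) = -8 - 1/a (T(a) = -9 + (-1/a + a/a) = -9 + (-1/a + 1) = -9 + (1 - 1/a) = -8 - 1/a)
√(T(5 + 35) + Z(48)) = √((-8 - 1/(5 + 35)) + 3*(35 + 3*48)/(10 + 3*48)) = √((-8 - 1/40) + 3*(35 + 144)/(10 + 144)) = √((-8 - 1*1/40) + 3*179/154) = √((-8 - 1/40) + 3*(1/154)*179) = √(-321/40 + 537/154) = √(-13977/3080) = 3*I*√1195810/1540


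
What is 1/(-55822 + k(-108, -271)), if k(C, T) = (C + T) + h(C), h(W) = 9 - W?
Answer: -1/56084 ≈ -1.7830e-5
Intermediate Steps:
k(C, T) = 9 + T (k(C, T) = (C + T) + (9 - C) = 9 + T)
1/(-55822 + k(-108, -271)) = 1/(-55822 + (9 - 271)) = 1/(-55822 - 262) = 1/(-56084) = -1/56084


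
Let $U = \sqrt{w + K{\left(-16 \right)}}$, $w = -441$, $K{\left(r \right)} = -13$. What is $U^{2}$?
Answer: $-454$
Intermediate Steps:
$U = i \sqrt{454}$ ($U = \sqrt{-441 - 13} = \sqrt{-454} = i \sqrt{454} \approx 21.307 i$)
$U^{2} = \left(i \sqrt{454}\right)^{2} = -454$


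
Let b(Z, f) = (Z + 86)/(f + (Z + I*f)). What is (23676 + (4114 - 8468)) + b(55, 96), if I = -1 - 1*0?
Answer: 1062851/55 ≈ 19325.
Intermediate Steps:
I = -1 (I = -1 + 0 = -1)
b(Z, f) = (86 + Z)/Z (b(Z, f) = (Z + 86)/(f + (Z - f)) = (86 + Z)/Z)
(23676 + (4114 - 8468)) + b(55, 96) = (23676 + (4114 - 8468)) + (86 + 55)/55 = (23676 - 4354) + (1/55)*141 = 19322 + 141/55 = 1062851/55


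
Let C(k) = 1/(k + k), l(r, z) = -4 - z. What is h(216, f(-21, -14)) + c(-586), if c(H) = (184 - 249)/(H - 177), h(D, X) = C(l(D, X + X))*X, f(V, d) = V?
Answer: -11083/57988 ≈ -0.19113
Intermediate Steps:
C(k) = 1/(2*k)
h(D, X) = X/(2*(-4 - 2*X)) (h(D, X) = (1/(2*(-4 - (X + X))))*X = (1/(2*(-4 - 2*X)))*X = X/(2*(-4 - 2*X)))
c(H) = -65/(-177 + H)
h(216, f(-21, -14)) + c(-586) = -1*(-21)/(8 + 4*(-21)) - 65/(-177 - 586) = -1*(-21)/(8 - 84) - 65/(-763) = -1*(-21)/(-76) - 65*(-1/763) = -1*(-21)*(-1/76) + 65/763 = -21/76 + 65/763 = -11083/57988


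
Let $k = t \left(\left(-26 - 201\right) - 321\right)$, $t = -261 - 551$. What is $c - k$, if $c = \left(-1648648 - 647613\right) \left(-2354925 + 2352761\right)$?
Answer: $4968663828$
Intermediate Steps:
$t = -812$ ($t = -261 - 551 = -812$)
$k = 444976$ ($k = - 812 \left(\left(-26 - 201\right) - 321\right) = - 812 \left(-227 - 321\right) = \left(-812\right) \left(-548\right) = 444976$)
$c = 4969108804$ ($c = \left(-2296261\right) \left(-2164\right) = 4969108804$)
$c - k = 4969108804 - 444976 = 4968663828$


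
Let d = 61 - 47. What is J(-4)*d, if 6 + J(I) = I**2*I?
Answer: -980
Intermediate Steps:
d = 14
J(I) = -6 + I**3 (J(I) = -6 + I**2*I = -6 + I**3)
J(-4)*d = (-6 + (-4)**3)*14 = (-6 - 64)*14 = -70*14 = -980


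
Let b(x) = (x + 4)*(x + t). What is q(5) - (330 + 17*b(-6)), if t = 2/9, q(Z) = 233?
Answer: -2641/9 ≈ -293.44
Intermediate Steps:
t = 2/9 (t = 2*(⅑) = 2/9 ≈ 0.22222)
b(x) = (4 + x)*(2/9 + x) (b(x) = (x + 4)*(x + 2/9) = (4 + x)*(2/9 + x))
q(5) - (330 + 17*b(-6)) = 233 - (330 + 17*(8/9 + (-6)² + (38/9)*(-6))) = 233 - (330 + 17*(8/9 + 36 - 76/3)) = 233 - (330 + 17*(104/9)) = 233 - (330 + 1768/9) = 233 - 1*4738/9 = 233 - 4738/9 = -2641/9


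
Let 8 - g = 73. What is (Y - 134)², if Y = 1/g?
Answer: 75881521/4225 ≈ 17960.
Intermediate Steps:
g = -65 (g = 8 - 1*73 = 8 - 73 = -65)
Y = -1/65 (Y = 1/(-65) = -1/65 ≈ -0.015385)
(Y - 134)² = (-1/65 - 134)² = (-8711/65)² = 75881521/4225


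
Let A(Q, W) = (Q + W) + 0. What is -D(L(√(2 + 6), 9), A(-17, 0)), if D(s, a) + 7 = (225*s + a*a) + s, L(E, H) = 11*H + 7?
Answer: -24238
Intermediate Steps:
A(Q, W) = Q + W
L(E, H) = 7 + 11*H
D(s, a) = -7 + a² + 226*s (D(s, a) = -7 + ((225*s + a*a) + s) = -7 + ((225*s + a²) + s) = -7 + ((a² + 225*s) + s) = -7 + (a² + 226*s) = -7 + a² + 226*s)
-D(L(√(2 + 6), 9), A(-17, 0)) = -(-7 + (-17 + 0)² + 226*(7 + 11*9)) = -(-7 + (-17)² + 226*(7 + 99)) = -(-7 + 289 + 226*106) = -(-7 + 289 + 23956) = -1*24238 = -24238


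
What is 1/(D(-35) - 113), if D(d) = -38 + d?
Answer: -1/186 ≈ -0.0053763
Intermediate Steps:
1/(D(-35) - 113) = 1/((-38 - 35) - 113) = 1/(-73 - 113) = 1/(-186) = -1/186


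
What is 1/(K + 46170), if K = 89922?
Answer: 1/136092 ≈ 7.3480e-6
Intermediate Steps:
1/(K + 46170) = 1/(89922 + 46170) = 1/136092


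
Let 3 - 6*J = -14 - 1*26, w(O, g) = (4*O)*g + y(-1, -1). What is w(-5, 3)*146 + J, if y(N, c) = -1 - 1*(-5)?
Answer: -49013/6 ≈ -8168.8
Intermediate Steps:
y(N, c) = 4 (y(N, c) = -1 + 5 = 4)
w(O, g) = 4 + 4*O*g (w(O, g) = (4*O)*g + 4 = 4*O*g + 4 = 4 + 4*O*g)
J = 43/6 (J = 1/2 - (-14 - 1*26)/6 = 1/2 - (-14 - 26)/6 = 1/2 - 1/6*(-40) = 1/2 + 20/3 = 43/6 ≈ 7.1667)
w(-5, 3)*146 + J = (4 + 4*(-5)*3)*146 + 43/6 = (4 - 60)*146 + 43/6 = -56*146 + 43/6 = -8176 + 43/6 = -49013/6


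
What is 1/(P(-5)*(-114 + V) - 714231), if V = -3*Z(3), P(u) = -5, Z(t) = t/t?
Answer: -1/713646 ≈ -1.4013e-6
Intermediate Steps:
Z(t) = 1
V = -3 (V = -3*1 = -3)
1/(P(-5)*(-114 + V) - 714231) = 1/(-5*(-114 - 3) - 714231) = 1/(-5*(-117) - 714231) = 1/(585 - 714231) = 1/(-713646) = -1/713646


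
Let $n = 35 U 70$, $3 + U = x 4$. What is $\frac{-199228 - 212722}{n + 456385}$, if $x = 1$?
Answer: $- \frac{82390}{91767} \approx -0.89782$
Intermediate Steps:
$U = 1$ ($U = -3 + 1 \cdot 4 = -3 + 4 = 1$)
$n = 2450$ ($n = 35 \cdot 1 \cdot 70 = 35 \cdot 70 = 2450$)
$\frac{-199228 - 212722}{n + 456385} = \frac{-199228 - 212722}{2450 + 456385} = - \frac{411950}{458835} = \left(-411950\right) \frac{1}{458835} = - \frac{82390}{91767}$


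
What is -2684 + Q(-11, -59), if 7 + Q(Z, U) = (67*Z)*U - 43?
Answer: 40749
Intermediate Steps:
Q(Z, U) = -50 + 67*U*Z (Q(Z, U) = -7 + ((67*Z)*U - 43) = -7 + (67*U*Z - 43) = -7 + (-43 + 67*U*Z) = -50 + 67*U*Z)
-2684 + Q(-11, -59) = -2684 + (-50 + 67*(-59)*(-11)) = -2684 + (-50 + 43483) = -2684 + 43433 = 40749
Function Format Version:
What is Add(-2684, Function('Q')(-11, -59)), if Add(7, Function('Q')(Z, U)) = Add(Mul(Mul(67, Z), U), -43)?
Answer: 40749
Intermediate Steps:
Function('Q')(Z, U) = Add(-50, Mul(67, U, Z)) (Function('Q')(Z, U) = Add(-7, Add(Mul(Mul(67, Z), U), -43)) = Add(-7, Add(Mul(67, U, Z), -43)) = Add(-7, Add(-43, Mul(67, U, Z))) = Add(-50, Mul(67, U, Z)))
Add(-2684, Function('Q')(-11, -59)) = Add(-2684, Add(-50, Mul(67, -59, -11))) = Add(-2684, Add(-50, 43483)) = Add(-2684, 43433) = 40749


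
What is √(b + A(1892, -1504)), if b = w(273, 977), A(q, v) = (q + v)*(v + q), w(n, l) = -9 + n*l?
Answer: 2*√104314 ≈ 645.95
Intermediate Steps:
w(n, l) = -9 + l*n
A(q, v) = (q + v)² (A(q, v) = (q + v)*(q + v) = (q + v)²)
b = 266712 (b = -9 + 977*273 = -9 + 266721 = 266712)
√(b + A(1892, -1504)) = √(266712 + (1892 - 1504)²) = √(266712 + 388²) = √(266712 + 150544) = √417256 = 2*√104314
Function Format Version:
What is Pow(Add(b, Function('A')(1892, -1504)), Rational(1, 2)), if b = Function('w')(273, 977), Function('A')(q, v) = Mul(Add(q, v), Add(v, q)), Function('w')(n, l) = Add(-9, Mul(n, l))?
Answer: Mul(2, Pow(104314, Rational(1, 2))) ≈ 645.95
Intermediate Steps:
Function('w')(n, l) = Add(-9, Mul(l, n))
Function('A')(q, v) = Pow(Add(q, v), 2) (Function('A')(q, v) = Mul(Add(q, v), Add(q, v)) = Pow(Add(q, v), 2))
b = 266712 (b = Add(-9, Mul(977, 273)) = Add(-9, 266721) = 266712)
Pow(Add(b, Function('A')(1892, -1504)), Rational(1, 2)) = Pow(Add(266712, Pow(Add(1892, -1504), 2)), Rational(1, 2)) = Pow(Add(266712, Pow(388, 2)), Rational(1, 2)) = Pow(Add(266712, 150544), Rational(1, 2)) = Pow(417256, Rational(1, 2)) = Mul(2, Pow(104314, Rational(1, 2)))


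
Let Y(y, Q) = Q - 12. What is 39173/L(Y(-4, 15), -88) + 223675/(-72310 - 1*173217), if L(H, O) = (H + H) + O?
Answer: -9636370521/20133214 ≈ -478.63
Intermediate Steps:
Y(y, Q) = -12 + Q
L(H, O) = O + 2*H (L(H, O) = 2*H + O = O + 2*H)
39173/L(Y(-4, 15), -88) + 223675/(-72310 - 1*173217) = 39173/(-88 + 2*(-12 + 15)) + 223675/(-72310 - 1*173217) = 39173/(-88 + 2*3) + 223675/(-72310 - 173217) = 39173/(-88 + 6) + 223675/(-245527) = 39173/(-82) + 223675*(-1/245527) = 39173*(-1/82) - 223675/245527 = -39173/82 - 223675/245527 = -9636370521/20133214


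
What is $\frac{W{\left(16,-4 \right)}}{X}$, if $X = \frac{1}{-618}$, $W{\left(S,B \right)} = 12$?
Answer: $-7416$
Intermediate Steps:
$X = - \frac{1}{618} \approx -0.0016181$
$\frac{W{\left(16,-4 \right)}}{X} = \frac{12}{- \frac{1}{618}} = 12 \left(-618\right) = -7416$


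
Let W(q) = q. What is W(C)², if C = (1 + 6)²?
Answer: 2401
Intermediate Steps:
C = 49 (C = 7² = 49)
W(C)² = 49² = 2401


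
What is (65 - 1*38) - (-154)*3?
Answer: 489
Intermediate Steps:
(65 - 1*38) - (-154)*3 = (65 - 38) - 77*(-6) = 27 + 462 = 489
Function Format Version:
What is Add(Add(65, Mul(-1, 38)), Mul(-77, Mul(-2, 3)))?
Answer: 489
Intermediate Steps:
Add(Add(65, Mul(-1, 38)), Mul(-77, Mul(-2, 3))) = Add(Add(65, -38), Mul(-77, -6)) = Add(27, 462) = 489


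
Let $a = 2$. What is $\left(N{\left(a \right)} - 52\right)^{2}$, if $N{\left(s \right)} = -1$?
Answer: $2809$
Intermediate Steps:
$\left(N{\left(a \right)} - 52\right)^{2} = \left(-1 - 52\right)^{2} = \left(-53\right)^{2} = 2809$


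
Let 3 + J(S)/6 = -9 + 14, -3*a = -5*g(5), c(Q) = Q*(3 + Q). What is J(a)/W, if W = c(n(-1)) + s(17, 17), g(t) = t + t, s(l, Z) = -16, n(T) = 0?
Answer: -3/4 ≈ -0.75000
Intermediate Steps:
g(t) = 2*t
a = 50/3 (a = -(-5)*2*5/3 = -(-5)*10/3 = -1/3*(-50) = 50/3 ≈ 16.667)
J(S) = 12 (J(S) = -18 + 6*(-9 + 14) = -18 + 6*5 = -18 + 30 = 12)
W = -16 (W = 0*(3 + 0) - 16 = 0*3 - 16 = 0 - 16 = -16)
J(a)/W = 12/(-16) = 12*(-1/16) = -3/4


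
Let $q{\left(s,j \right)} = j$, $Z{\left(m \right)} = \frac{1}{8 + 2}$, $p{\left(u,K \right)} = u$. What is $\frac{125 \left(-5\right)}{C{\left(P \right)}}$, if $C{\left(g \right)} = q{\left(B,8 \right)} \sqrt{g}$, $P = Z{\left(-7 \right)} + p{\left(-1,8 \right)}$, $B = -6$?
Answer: $\frac{625 i \sqrt{10}}{24} \approx 82.351 i$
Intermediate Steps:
$Z{\left(m \right)} = \frac{1}{10}$
$P = - \frac{9}{10}$ ($P = \frac{1}{10} - 1 = - \frac{9}{10} \approx -0.9$)
$C{\left(g \right)} = 8 \sqrt{g}$
$\frac{125 \left(-5\right)}{C{\left(P \right)}} = \frac{125 \left(-5\right)}{8 \sqrt{- \frac{9}{10}}} = - \frac{625}{8 \frac{3 i \sqrt{10}}{10}} = - \frac{625}{\frac{12}{5} i \sqrt{10}} = - 625 \left(- \frac{i \sqrt{10}}{24}\right) = \frac{625 i \sqrt{10}}{24}$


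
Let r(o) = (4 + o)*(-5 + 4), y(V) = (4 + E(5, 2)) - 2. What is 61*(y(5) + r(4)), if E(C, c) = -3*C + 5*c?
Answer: -671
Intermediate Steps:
y(V) = -3 (y(V) = (4 + (-3*5 + 5*2)) - 2 = (4 + (-15 + 10)) - 2 = (4 - 5) - 2 = -1 - 2 = -3)
r(o) = -4 - o (r(o) = (4 + o)*(-1) = -4 - o)
61*(y(5) + r(4)) = 61*(-3 + (-4 - 1*4)) = 61*(-3 + (-4 - 4)) = 61*(-3 - 8) = 61*(-11) = -671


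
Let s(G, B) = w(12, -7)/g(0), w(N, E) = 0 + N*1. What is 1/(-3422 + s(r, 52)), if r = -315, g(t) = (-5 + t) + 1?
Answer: -1/3425 ≈ -0.00029197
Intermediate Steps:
g(t) = -4 + t
w(N, E) = N (w(N, E) = 0 + N = N)
s(G, B) = -3 (s(G, B) = 12/(-4 + 0) = 12/(-4) = 12*(-1/4) = -3)
1/(-3422 + s(r, 52)) = 1/(-3422 - 3) = 1/(-3425) = -1/3425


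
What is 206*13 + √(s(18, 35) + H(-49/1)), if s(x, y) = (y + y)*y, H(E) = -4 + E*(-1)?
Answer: 2678 + √2495 ≈ 2727.9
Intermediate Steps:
H(E) = -4 - E
s(x, y) = 2*y² (s(x, y) = (2*y)*y = 2*y²)
206*13 + √(s(18, 35) + H(-49/1)) = 206*13 + √(2*35² + (-4 - (-49)/1)) = 2678 + √(2*1225 + (-4 - (-49))) = 2678 + √(2450 + (-4 - 1*(-49))) = 2678 + √(2450 + (-4 + 49)) = 2678 + √(2450 + 45) = 2678 + √2495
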